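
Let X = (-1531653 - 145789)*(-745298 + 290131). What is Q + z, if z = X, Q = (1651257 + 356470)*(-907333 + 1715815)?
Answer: 2386727383228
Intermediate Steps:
Q = 1623211140414 (Q = 2007727*808482 = 1623211140414)
X = 763516242814 (X = -1677442*(-455167) = 763516242814)
z = 763516242814
Q + z = 1623211140414 + 763516242814 = 2386727383228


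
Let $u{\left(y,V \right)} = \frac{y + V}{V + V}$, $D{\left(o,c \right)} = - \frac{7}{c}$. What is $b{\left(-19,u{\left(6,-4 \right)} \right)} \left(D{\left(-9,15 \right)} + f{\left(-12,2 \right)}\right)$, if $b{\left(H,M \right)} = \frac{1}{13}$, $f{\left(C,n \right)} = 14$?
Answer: $\frac{203}{195} \approx 1.041$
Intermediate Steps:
$u{\left(y,V \right)} = \frac{V + y}{2 V}$
$b{\left(H,M \right)} = \frac{1}{13}$
$b{\left(-19,u{\left(6,-4 \right)} \right)} \left(D{\left(-9,15 \right)} + f{\left(-12,2 \right)}\right) = \frac{- \frac{7}{15} + 14}{13} = \frac{1}{13} \cdot \frac{203}{15} = \frac{203}{195}$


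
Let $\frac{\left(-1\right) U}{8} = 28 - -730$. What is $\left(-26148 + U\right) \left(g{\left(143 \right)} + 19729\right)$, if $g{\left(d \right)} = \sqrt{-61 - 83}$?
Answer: $-635510548 - 386544 i \approx -6.3551 \cdot 10^{8} - 3.8654 \cdot 10^{5} i$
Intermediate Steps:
$U = -6064$ ($U = - 8 \left(28 - -730\right) = - 8 \left(28 + 730\right) = \left(-8\right) 758 = -6064$)
$g{\left(d \right)} = 12 i$ ($g{\left(d \right)} = \sqrt{-144} = 12 i$)
$\left(-26148 + U\right) \left(g{\left(143 \right)} + 19729\right) = \left(-26148 - 6064\right) \left(12 i + 19729\right) = - 32212 \left(19729 + 12 i\right) = -635510548 - 386544 i$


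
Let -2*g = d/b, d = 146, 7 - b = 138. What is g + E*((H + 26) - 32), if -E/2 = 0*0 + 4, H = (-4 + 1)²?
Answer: -3071/131 ≈ -23.443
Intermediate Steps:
H = 9 (H = (-3)² = 9)
b = -131 (b = 7 - 1*138 = 7 - 138 = -131)
E = -8 (E = -2*(0*0 + 4) = -2*(0 + 4) = -2*4 = -8)
g = 73/131 (g = -73/(-131) = -73*(-1)/131 = -½*(-146/131) = 73/131 ≈ 0.55725)
g + E*((H + 26) - 32) = 73/131 - 8*((9 + 26) - 32) = 73/131 - 8*(35 - 32) = 73/131 - 8*3 = 73/131 - 24 = -3071/131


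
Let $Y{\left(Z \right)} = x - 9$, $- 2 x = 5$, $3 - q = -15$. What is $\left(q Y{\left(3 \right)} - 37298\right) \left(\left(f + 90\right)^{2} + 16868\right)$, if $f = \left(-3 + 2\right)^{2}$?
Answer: $-943213245$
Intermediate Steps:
$q = 18$ ($q = 3 - -15 = 3 + 15 = 18$)
$x = - \frac{5}{2}$ ($x = \left(- \frac{1}{2}\right) 5 = - \frac{5}{2} \approx -2.5$)
$f = 1$ ($f = \left(-1\right)^{2} = 1$)
$Y{\left(Z \right)} = - \frac{23}{2}$ ($Y{\left(Z \right)} = - \frac{5}{2} - 9 = - \frac{23}{2}$)
$\left(q Y{\left(3 \right)} - 37298\right) \left(\left(f + 90\right)^{2} + 16868\right) = \left(18 \left(- \frac{23}{2}\right) - 37298\right) \left(\left(1 + 90\right)^{2} + 16868\right) = \left(-207 - 37298\right) \left(91^{2} + 16868\right) = - 37505 \left(8281 + 16868\right) = \left(-37505\right) 25149 = -943213245$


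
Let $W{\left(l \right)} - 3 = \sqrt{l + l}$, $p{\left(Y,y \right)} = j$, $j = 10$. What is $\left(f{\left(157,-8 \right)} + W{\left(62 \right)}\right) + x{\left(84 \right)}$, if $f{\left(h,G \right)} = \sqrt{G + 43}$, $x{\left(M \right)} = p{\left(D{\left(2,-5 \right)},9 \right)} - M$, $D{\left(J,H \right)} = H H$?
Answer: $-71 + \sqrt{35} + 2 \sqrt{31} \approx -53.948$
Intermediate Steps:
$D{\left(J,H \right)} = H^{2}$
$p{\left(Y,y \right)} = 10$
$x{\left(M \right)} = 10 - M$
$f{\left(h,G \right)} = \sqrt{43 + G}$
$W{\left(l \right)} = 3 + \sqrt{2} \sqrt{l}$ ($W{\left(l \right)} = 3 + \sqrt{l + l} = 3 + \sqrt{2 l} = 3 + \sqrt{2} \sqrt{l}$)
$\left(f{\left(157,-8 \right)} + W{\left(62 \right)}\right) + x{\left(84 \right)} = \left(\sqrt{43 - 8} + \left(3 + \sqrt{2} \sqrt{62}\right)\right) + \left(10 - 84\right) = \left(\sqrt{35} + \left(3 + 2 \sqrt{31}\right)\right) + \left(10 - 84\right) = \left(3 + \sqrt{35} + 2 \sqrt{31}\right) - 74 = -71 + \sqrt{35} + 2 \sqrt{31}$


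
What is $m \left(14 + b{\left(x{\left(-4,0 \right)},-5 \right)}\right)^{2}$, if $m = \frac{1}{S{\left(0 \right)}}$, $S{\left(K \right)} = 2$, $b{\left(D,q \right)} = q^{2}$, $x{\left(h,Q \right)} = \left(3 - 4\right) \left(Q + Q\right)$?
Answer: $\frac{1521}{2} \approx 760.5$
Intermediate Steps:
$x{\left(h,Q \right)} = - 2 Q$
$m = \frac{1}{2} \approx 0.5$
$m \left(14 + b{\left(x{\left(-4,0 \right)},-5 \right)}\right)^{2} = \frac{\left(14 + \left(-5\right)^{2}\right)^{2}}{2} = \frac{\left(14 + 25\right)^{2}}{2} = \frac{39^{2}}{2} = \frac{1}{2} \cdot 1521 = \frac{1521}{2}$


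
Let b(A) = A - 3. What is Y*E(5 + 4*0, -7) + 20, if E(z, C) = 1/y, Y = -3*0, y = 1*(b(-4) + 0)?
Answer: 20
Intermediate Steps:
b(A) = -3 + A
y = -7 (y = 1*((-3 - 4) + 0) = 1*(-7 + 0) = 1*(-7) = -7)
Y = 0
E(z, C) = -⅐ (E(z, C) = 1/(-7) = -⅐)
Y*E(5 + 4*0, -7) + 20 = 0*(-⅐) + 20 = 0 + 20 = 20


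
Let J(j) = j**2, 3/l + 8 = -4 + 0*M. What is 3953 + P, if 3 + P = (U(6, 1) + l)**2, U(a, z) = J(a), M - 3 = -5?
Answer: 83649/16 ≈ 5228.1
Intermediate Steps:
M = -2 (M = 3 - 5 = -2)
l = -1/4 (l = 3/(-8 + (-4 + 0*(-2))) = 3/(-8 + (-4 + 0)) = 3/(-8 - 4) = 3/(-12) = 3*(-1/12) = -1/4 ≈ -0.25000)
U(a, z) = a**2
P = 20401/16 (P = -3 + (6**2 - 1/4)**2 = -3 + (36 - 1/4)**2 = -3 + (143/4)**2 = -3 + 20449/16 = 20401/16 ≈ 1275.1)
3953 + P = 3953 + 20401/16 = 83649/16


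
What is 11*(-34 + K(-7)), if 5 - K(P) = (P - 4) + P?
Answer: -121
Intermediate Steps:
K(P) = 9 - 2*P (K(P) = 5 - ((P - 4) + P) = 5 - ((-4 + P) + P) = 5 - (-4 + 2*P) = 5 + (4 - 2*P) = 9 - 2*P)
11*(-34 + K(-7)) = 11*(-34 + (9 - 2*(-7))) = 11*(-34 + (9 + 14)) = 11*(-34 + 23) = 11*(-11) = -121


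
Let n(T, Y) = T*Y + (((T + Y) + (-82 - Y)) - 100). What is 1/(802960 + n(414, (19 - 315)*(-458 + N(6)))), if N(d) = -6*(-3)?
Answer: 1/54722552 ≈ 1.8274e-8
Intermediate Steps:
N(d) = 18
n(T, Y) = -182 + T + T*Y (n(T, Y) = T*Y + ((-82 + T) - 100) = T*Y + (-182 + T) = -182 + T + T*Y)
1/(802960 + n(414, (19 - 315)*(-458 + N(6)))) = 1/(802960 + (-182 + 414 + 414*((19 - 315)*(-458 + 18)))) = 1/(802960 + (-182 + 414 + 414*(-296*(-440)))) = 1/(802960 + (-182 + 414 + 414*130240)) = 1/(802960 + (-182 + 414 + 53919360)) = 1/(802960 + 53919592) = 1/54722552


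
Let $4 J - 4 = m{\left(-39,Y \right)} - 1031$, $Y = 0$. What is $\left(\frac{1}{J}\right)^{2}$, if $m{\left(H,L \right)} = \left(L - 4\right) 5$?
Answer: $\frac{16}{1096209} \approx 1.4596 \cdot 10^{-5}$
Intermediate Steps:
$m{\left(H,L \right)} = -20 + 5 L$ ($m{\left(H,L \right)} = \left(-4 + L\right) 5 = -20 + 5 L$)
$J = - \frac{1047}{4}$ ($J = 1 + \frac{\left(-20 + 5 \cdot 0\right) - 1031}{4} = 1 + \frac{\left(-20 + 0\right) - 1031}{4} = 1 + \frac{-20 - 1031}{4} = 1 + \frac{1}{4} \left(-1051\right) = 1 - \frac{1051}{4} = - \frac{1047}{4} \approx -261.75$)
$\left(\frac{1}{J}\right)^{2} = \left(\frac{1}{- \frac{1047}{4}}\right)^{2} = \left(- \frac{4}{1047}\right)^{2} = \frac{16}{1096209}$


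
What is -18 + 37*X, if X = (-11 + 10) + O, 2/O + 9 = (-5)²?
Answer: -403/8 ≈ -50.375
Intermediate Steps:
O = ⅛ (O = 2/(-9 + (-5)²) = 2/(-9 + 25) = 2/16 = 2*(1/16) = ⅛ ≈ 0.12500)
X = -7/8 (X = (-11 + 10) + ⅛ = -1 + ⅛ = -7/8 ≈ -0.87500)
-18 + 37*X = -18 + 37*(-7/8) = -18 - 259/8 = -403/8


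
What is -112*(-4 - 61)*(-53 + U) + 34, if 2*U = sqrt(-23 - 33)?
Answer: -385806 + 7280*I*sqrt(14) ≈ -3.8581e+5 + 27239.0*I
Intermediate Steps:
U = I*sqrt(14) (U = sqrt(-23 - 33)/2 = sqrt(-56)/2 = (2*I*sqrt(14))/2 = I*sqrt(14) ≈ 3.7417*I)
-112*(-4 - 61)*(-53 + U) + 34 = -112*(-4 - 61)*(-53 + I*sqrt(14)) + 34 = -(-7280)*(-53 + I*sqrt(14)) + 34 = -112*(3445 - 65*I*sqrt(14)) + 34 = (-385840 + 7280*I*sqrt(14)) + 34 = -385806 + 7280*I*sqrt(14)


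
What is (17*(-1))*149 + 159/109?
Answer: -275938/109 ≈ -2531.5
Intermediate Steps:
(17*(-1))*149 + 159/109 = -17*149 + 159*(1/109) = -2533 + 159/109 = -275938/109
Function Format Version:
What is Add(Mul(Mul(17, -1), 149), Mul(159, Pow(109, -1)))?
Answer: Rational(-275938, 109) ≈ -2531.5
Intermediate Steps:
Add(Mul(Mul(17, -1), 149), Mul(159, Pow(109, -1))) = Add(Mul(-17, 149), Mul(159, Rational(1, 109))) = Add(-2533, Rational(159, 109)) = Rational(-275938, 109)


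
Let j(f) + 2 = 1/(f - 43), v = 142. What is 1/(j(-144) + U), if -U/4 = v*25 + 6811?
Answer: -187/7750403 ≈ -2.4128e-5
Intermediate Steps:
U = -41444 (U = -4*(142*25 + 6811) = -4*(3550 + 6811) = -4*10361 = -41444)
j(f) = -2 + 1/(-43 + f) (j(f) = -2 + 1/(f - 43) = -2 + 1/(-43 + f))
1/(j(-144) + U) = 1/((87 - 2*(-144))/(-43 - 144) - 41444) = 1/((87 + 288)/(-187) - 41444) = 1/(-1/187*375 - 41444) = 1/(-375/187 - 41444) = 1/(-7750403/187) = -187/7750403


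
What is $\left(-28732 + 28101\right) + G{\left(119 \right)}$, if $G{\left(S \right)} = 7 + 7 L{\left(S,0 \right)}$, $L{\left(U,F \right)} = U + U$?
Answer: $1042$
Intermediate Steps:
$L{\left(U,F \right)} = 2 U$
$G{\left(S \right)} = 7 + 14 S$ ($G{\left(S \right)} = 7 + 7 \cdot 2 S = 7 + 14 S$)
$\left(-28732 + 28101\right) + G{\left(119 \right)} = \left(-28732 + 28101\right) + \left(7 + 14 \cdot 119\right) = -631 + \left(7 + 1666\right) = -631 + 1673 = 1042$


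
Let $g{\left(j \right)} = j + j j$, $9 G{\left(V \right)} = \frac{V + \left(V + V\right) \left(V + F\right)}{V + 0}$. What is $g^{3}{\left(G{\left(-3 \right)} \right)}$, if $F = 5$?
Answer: $\frac{343000}{531441} \approx 0.64542$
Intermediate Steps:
$G{\left(V \right)} = \frac{V + 2 V \left(5 + V\right)}{9 V}$ ($G{\left(V \right)} = \frac{\left(V + \left(V + V\right) \left(V + 5\right)\right) \frac{1}{V + 0}}{9} = \frac{\left(V + 2 V \left(5 + V\right)\right) \frac{1}{V}}{9} = \frac{\frac{1}{V} \left(V + 2 V \left(5 + V\right)\right)}{9} = \frac{V + 2 V \left(5 + V\right)}{9 V}$)
$g{\left(j \right)} = j + j^{2}$
$g^{3}{\left(G{\left(-3 \right)} \right)} = \left(\left(\frac{11}{9} + \frac{2}{9} \left(-3\right)\right) \left(1 + \left(\frac{11}{9} + \frac{2}{9} \left(-3\right)\right)\right)\right)^{3} = \left(\left(\frac{11}{9} - \frac{2}{3}\right) \left(1 + \left(\frac{11}{9} - \frac{2}{3}\right)\right)\right)^{3} = \left(\frac{5 \left(1 + \frac{5}{9}\right)}{9}\right)^{3} = \left(\frac{5}{9} \cdot \frac{14}{9}\right)^{3} = \left(\frac{70}{81}\right)^{3} = \frac{343000}{531441}$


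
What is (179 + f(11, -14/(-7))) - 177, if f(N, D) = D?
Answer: 4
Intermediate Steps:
(179 + f(11, -14/(-7))) - 177 = (179 - 14/(-7)) - 177 = (179 - 14*(-⅐)) - 177 = (179 + 2) - 177 = 181 - 177 = 4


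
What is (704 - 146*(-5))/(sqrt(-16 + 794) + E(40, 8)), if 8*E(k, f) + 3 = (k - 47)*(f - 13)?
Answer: -956/127 + 239*sqrt(778)/127 ≈ 44.963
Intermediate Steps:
E(k, f) = -3/8 + (-47 + k)*(-13 + f)/8 (E(k, f) = -3/8 + ((k - 47)*(f - 13))/8 = -3/8 + ((-47 + k)*(-13 + f))/8 = -3/8 + (-47 + k)*(-13 + f)/8)
(704 - 146*(-5))/(sqrt(-16 + 794) + E(40, 8)) = (704 - 146*(-5))/(sqrt(-16 + 794) + (76 - 47/8*8 - 13/8*40 + (1/8)*8*40)) = (704 + 730)/(sqrt(778) + (76 - 47 - 65 + 40)) = 1434/(sqrt(778) + 4) = 1434/(4 + sqrt(778))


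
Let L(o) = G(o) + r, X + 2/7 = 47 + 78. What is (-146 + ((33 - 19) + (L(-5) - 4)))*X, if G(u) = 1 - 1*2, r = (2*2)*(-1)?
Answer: -123093/7 ≈ -17585.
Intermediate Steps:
r = -4 (r = 4*(-1) = -4)
X = 873/7 (X = -2/7 + (47 + 78) = -2/7 + 125 = 873/7 ≈ 124.71)
G(u) = -1 (G(u) = 1 - 2 = -1)
L(o) = -5 (L(o) = -1 - 4 = -5)
(-146 + ((33 - 19) + (L(-5) - 4)))*X = (-146 + ((33 - 19) + (-5 - 4)))*(873/7) = (-146 + (14 - 9))*(873/7) = (-146 + 5)*(873/7) = -141*873/7 = -123093/7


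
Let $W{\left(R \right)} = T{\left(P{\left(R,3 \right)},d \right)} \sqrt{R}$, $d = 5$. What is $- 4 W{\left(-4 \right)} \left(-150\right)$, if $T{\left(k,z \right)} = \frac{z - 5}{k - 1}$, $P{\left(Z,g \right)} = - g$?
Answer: $0$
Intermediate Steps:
$T{\left(k,z \right)} = \frac{-5 + z}{-1 + k}$
$W{\left(R \right)} = 0$ ($W{\left(R \right)} = \frac{-5 + 5}{-1 - 3} \sqrt{R} = \frac{1}{-1 - 3} \cdot 0 \sqrt{R} = \frac{1}{-4} \cdot 0 \sqrt{R} = \left(- \frac{1}{4}\right) 0 \sqrt{R} = 0 \sqrt{R} = 0$)
$- 4 W{\left(-4 \right)} \left(-150\right) = \left(-4\right) 0 \left(-150\right) = 0 \left(-150\right) = 0$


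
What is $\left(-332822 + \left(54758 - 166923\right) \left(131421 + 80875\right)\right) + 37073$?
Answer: $-23812476589$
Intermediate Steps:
$\left(-332822 + \left(54758 - 166923\right) \left(131421 + 80875\right)\right) + 37073 = \left(-332822 - 23812180840\right) + 37073 = -23812513662 + 37073 = -23812476589$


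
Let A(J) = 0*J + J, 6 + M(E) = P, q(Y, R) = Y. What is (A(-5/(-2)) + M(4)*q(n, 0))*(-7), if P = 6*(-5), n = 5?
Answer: 2485/2 ≈ 1242.5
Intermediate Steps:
P = -30
M(E) = -36 (M(E) = -6 - 30 = -36)
A(J) = J (A(J) = 0 + J = J)
(A(-5/(-2)) + M(4)*q(n, 0))*(-7) = (-5/(-2) - 36*5)*(-7) = (-5*(-1/2) - 180)*(-7) = (5/2 - 180)*(-7) = -355/2*(-7) = 2485/2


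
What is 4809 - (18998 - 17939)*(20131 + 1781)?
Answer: -23199999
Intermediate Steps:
4809 - (18998 - 17939)*(20131 + 1781) = 4809 - 1059*21912 = 4809 - 1*23204808 = 4809 - 23204808 = -23199999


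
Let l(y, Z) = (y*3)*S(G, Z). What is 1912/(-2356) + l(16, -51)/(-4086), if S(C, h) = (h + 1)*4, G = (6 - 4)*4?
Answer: 616882/401109 ≈ 1.5379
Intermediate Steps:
G = 8 (G = 2*4 = 8)
S(C, h) = 4 + 4*h (S(C, h) = (1 + h)*4 = 4 + 4*h)
l(y, Z) = 3*y*(4 + 4*Z) (l(y, Z) = (y*3)*(4 + 4*Z) = (3*y)*(4 + 4*Z) = 3*y*(4 + 4*Z))
1912/(-2356) + l(16, -51)/(-4086) = 1912/(-2356) + (12*16*(1 - 51))/(-4086) = 1912*(-1/2356) + (12*16*(-50))*(-1/4086) = -478/589 - 9600*(-1/4086) = -478/589 + 1600/681 = 616882/401109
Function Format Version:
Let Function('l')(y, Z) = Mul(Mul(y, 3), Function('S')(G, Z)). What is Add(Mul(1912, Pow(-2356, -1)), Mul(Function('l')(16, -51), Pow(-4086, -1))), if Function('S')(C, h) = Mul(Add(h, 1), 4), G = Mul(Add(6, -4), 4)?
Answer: Rational(616882, 401109) ≈ 1.5379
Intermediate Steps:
G = 8 (G = Mul(2, 4) = 8)
Function('S')(C, h) = Add(4, Mul(4, h)) (Function('S')(C, h) = Mul(Add(1, h), 4) = Add(4, Mul(4, h)))
Function('l')(y, Z) = Mul(3, y, Add(4, Mul(4, Z))) (Function('l')(y, Z) = Mul(Mul(y, 3), Add(4, Mul(4, Z))) = Mul(Mul(3, y), Add(4, Mul(4, Z))) = Mul(3, y, Add(4, Mul(4, Z))))
Add(Mul(1912, Pow(-2356, -1)), Mul(Function('l')(16, -51), Pow(-4086, -1))) = Add(Mul(1912, Pow(-2356, -1)), Mul(Mul(12, 16, Add(1, -51)), Pow(-4086, -1))) = Add(Mul(1912, Rational(-1, 2356)), Mul(Mul(12, 16, -50), Rational(-1, 4086))) = Add(Rational(-478, 589), Mul(-9600, Rational(-1, 4086))) = Add(Rational(-478, 589), Rational(1600, 681)) = Rational(616882, 401109)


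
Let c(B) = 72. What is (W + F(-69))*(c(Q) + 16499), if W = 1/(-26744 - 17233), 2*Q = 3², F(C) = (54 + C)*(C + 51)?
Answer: 196760557519/43977 ≈ 4.4742e+6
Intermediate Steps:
F(C) = (51 + C)*(54 + C) (F(C) = (54 + C)*(51 + C) = (51 + C)*(54 + C))
Q = 9/2 (Q = (½)*3² = (½)*9 = 9/2 ≈ 4.5000)
W = -1/43977 (W = 1/(-43977) = -1/43977 ≈ -2.2739e-5)
(W + F(-69))*(c(Q) + 16499) = (-1/43977 + (2754 + (-69)² + 105*(-69)))*(72 + 16499) = (-1/43977 + (2754 + 4761 - 7245))*16571 = (-1/43977 + 270)*16571 = (11873789/43977)*16571 = 196760557519/43977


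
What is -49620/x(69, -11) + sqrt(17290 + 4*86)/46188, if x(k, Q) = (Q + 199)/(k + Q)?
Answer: -719490/47 + sqrt(17634)/46188 ≈ -15308.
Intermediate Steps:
x(k, Q) = (199 + Q)/(Q + k)
-49620/x(69, -11) + sqrt(17290 + 4*86)/46188 = -49620*(-11 + 69)/(199 - 11) + sqrt(17290 + 4*86)/46188 = -49620/(188/58) + sqrt(17290 + 344)*(1/46188) = -49620/((1/58)*188) + sqrt(17634)*(1/46188) = -49620/94/29 + sqrt(17634)/46188 = -49620*29/94 + sqrt(17634)/46188 = -719490/47 + sqrt(17634)/46188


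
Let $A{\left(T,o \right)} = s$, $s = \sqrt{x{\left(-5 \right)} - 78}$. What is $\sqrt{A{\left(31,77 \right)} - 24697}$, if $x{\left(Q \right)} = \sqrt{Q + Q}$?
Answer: $\sqrt{-24697 + \sqrt{-78 + i \sqrt{10}}} \approx 0.028 + 157.15 i$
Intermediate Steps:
$x{\left(Q \right)} = \sqrt{2} \sqrt{Q}$ ($x{\left(Q \right)} = \sqrt{2 Q} = \sqrt{2} \sqrt{Q}$)
$s = \sqrt{-78 + i \sqrt{10}}$ ($s = \sqrt{\sqrt{2} \sqrt{-5} - 78} = \sqrt{\sqrt{2} i \sqrt{5} - 78} = \sqrt{i \sqrt{10} - 78} = \sqrt{-78 + i \sqrt{10}} \approx 0.179 + 8.8336 i$)
$A{\left(T,o \right)} = \sqrt{-78 + i \sqrt{10}}$
$\sqrt{A{\left(31,77 \right)} - 24697} = \sqrt{\sqrt{-78 + i \sqrt{10}} - 24697} = \sqrt{-24697 + \sqrt{-78 + i \sqrt{10}}}$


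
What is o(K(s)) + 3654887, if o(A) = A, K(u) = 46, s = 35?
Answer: 3654933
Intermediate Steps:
o(K(s)) + 3654887 = 46 + 3654887 = 3654933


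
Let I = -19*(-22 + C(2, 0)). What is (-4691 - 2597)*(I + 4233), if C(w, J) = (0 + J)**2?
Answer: -33896488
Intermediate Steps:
C(w, J) = J**2
I = 418 (I = -19*(-22 + 0**2) = -19*(-22 + 0) = -19*(-22) = 418)
(-4691 - 2597)*(I + 4233) = (-4691 - 2597)*(418 + 4233) = -7288*4651 = -33896488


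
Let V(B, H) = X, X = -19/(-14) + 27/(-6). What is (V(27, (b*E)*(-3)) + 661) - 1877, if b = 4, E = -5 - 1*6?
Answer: -8534/7 ≈ -1219.1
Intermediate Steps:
E = -11 (E = -5 - 6 = -11)
X = -22/7 (X = -19*(-1/14) + 27*(-⅙) = 19/14 - 9/2 = -22/7 ≈ -3.1429)
V(B, H) = -22/7
(V(27, (b*E)*(-3)) + 661) - 1877 = (-22/7 + 661) - 1877 = 4605/7 - 1877 = -8534/7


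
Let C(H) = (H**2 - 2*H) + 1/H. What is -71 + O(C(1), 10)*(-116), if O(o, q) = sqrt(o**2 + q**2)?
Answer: -1231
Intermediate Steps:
C(H) = 1/H + H**2 - 2*H
-71 + O(C(1), 10)*(-116) = -71 + sqrt(((1 + 1**2*(-2 + 1))/1)**2 + 10**2)*(-116) = -71 + sqrt((1*(1 + 1*(-1)))**2 + 100)*(-116) = -71 + sqrt((1*(1 - 1))**2 + 100)*(-116) = -71 + sqrt((1*0)**2 + 100)*(-116) = -71 + sqrt(0**2 + 100)*(-116) = -71 + sqrt(0 + 100)*(-116) = -71 + sqrt(100)*(-116) = -71 + 10*(-116) = -71 - 1160 = -1231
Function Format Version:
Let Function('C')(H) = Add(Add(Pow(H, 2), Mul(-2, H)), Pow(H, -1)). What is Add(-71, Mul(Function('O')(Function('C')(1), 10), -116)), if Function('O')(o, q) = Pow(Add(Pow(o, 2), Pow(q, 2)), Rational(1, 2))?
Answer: -1231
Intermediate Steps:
Function('C')(H) = Add(Pow(H, -1), Pow(H, 2), Mul(-2, H))
Add(-71, Mul(Function('O')(Function('C')(1), 10), -116)) = Add(-71, Mul(Pow(Add(Pow(Mul(Pow(1, -1), Add(1, Mul(Pow(1, 2), Add(-2, 1)))), 2), Pow(10, 2)), Rational(1, 2)), -116)) = Add(-71, Mul(Pow(Add(Pow(Mul(1, Add(1, Mul(1, -1))), 2), 100), Rational(1, 2)), -116)) = Add(-71, Mul(Pow(Add(Pow(Mul(1, Add(1, -1)), 2), 100), Rational(1, 2)), -116)) = Add(-71, Mul(Pow(Add(Pow(Mul(1, 0), 2), 100), Rational(1, 2)), -116)) = Add(-71, Mul(Pow(Add(Pow(0, 2), 100), Rational(1, 2)), -116)) = Add(-71, Mul(Pow(Add(0, 100), Rational(1, 2)), -116)) = Add(-71, Mul(Pow(100, Rational(1, 2)), -116)) = Add(-71, Mul(10, -116)) = Add(-71, -1160) = -1231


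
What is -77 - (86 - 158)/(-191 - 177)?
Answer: -3551/46 ≈ -77.196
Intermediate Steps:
-77 - (86 - 158)/(-191 - 177) = -77 - (-72)/(-368) = -77 - (-72)*(-1)/368 = -77 - 1*9/46 = -77 - 9/46 = -3551/46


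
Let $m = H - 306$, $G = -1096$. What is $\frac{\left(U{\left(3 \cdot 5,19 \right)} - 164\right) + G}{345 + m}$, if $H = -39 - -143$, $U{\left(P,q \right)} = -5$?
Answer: $- \frac{115}{13} \approx -8.8462$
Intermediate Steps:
$H = 104$ ($H = -39 + 143 = 104$)
$m = -202$ ($m = 104 - 306 = -202$)
$\frac{\left(U{\left(3 \cdot 5,19 \right)} - 164\right) + G}{345 + m} = \frac{\left(-5 - 164\right) - 1096}{345 - 202} = \frac{\left(-5 - 164\right) - 1096}{143} = \frac{-169 - 1096}{143} = \frac{1}{143} \left(-1265\right) = - \frac{115}{13}$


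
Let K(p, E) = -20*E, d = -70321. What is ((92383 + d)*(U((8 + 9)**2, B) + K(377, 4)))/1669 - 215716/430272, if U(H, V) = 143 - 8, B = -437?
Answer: 130434079379/179530992 ≈ 726.53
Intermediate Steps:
U(H, V) = 135
((92383 + d)*(U((8 + 9)**2, B) + K(377, 4)))/1669 - 215716/430272 = ((92383 - 70321)*(135 - 20*4))/1669 - 215716/430272 = (22062*(135 - 80))*(1/1669) - 215716*1/430272 = (22062*55)*(1/1669) - 53929/107568 = 1213410*(1/1669) - 53929/107568 = 1213410/1669 - 53929/107568 = 130434079379/179530992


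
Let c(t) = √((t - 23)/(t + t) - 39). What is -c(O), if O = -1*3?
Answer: -2*I*√78/3 ≈ -5.8878*I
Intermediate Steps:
O = -3
c(t) = √(-39 + (-23 + t)/(2*t)) (c(t) = √((-23 + t)/((2*t)) - 39) = √((-23 + t)*(1/(2*t)) - 39) = √((-23 + t)/(2*t) - 39) = √(-39 + (-23 + t)/(2*t)))
-c(O) = -√(-154 - 46/(-3))/2 = -√(-154 - 46*(-⅓))/2 = -√(-154 + 46/3)/2 = -√(-416/3)/2 = -4*I*√78/3/2 = -2*I*√78/3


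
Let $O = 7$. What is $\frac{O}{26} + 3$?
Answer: $\frac{85}{26} \approx 3.2692$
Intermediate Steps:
$\frac{O}{26} + 3 = \frac{7}{26} + 3 = \frac{85}{26}$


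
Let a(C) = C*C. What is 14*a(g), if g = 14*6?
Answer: 98784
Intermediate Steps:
g = 84
a(C) = C**2
14*a(g) = 14*84**2 = 14*7056 = 98784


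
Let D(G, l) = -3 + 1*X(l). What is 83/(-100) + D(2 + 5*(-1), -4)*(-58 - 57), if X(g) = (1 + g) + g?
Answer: 114917/100 ≈ 1149.2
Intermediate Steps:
X(g) = 1 + 2*g
D(G, l) = -2 + 2*l (D(G, l) = -3 + 1*(1 + 2*l) = -3 + (1 + 2*l) = -2 + 2*l)
83/(-100) + D(2 + 5*(-1), -4)*(-58 - 57) = 83/(-100) + (-2 + 2*(-4))*(-58 - 57) = 83*(-1/100) + (-2 - 8)*(-115) = -83/100 - 10*(-115) = -83/100 + 1150 = 114917/100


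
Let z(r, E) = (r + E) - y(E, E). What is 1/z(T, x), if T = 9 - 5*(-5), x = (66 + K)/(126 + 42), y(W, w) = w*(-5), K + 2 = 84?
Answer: 7/275 ≈ 0.025455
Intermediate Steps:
K = 82 (K = -2 + 84 = 82)
y(W, w) = -5*w
x = 37/42 (x = (66 + 82)/(126 + 42) = 148/168 = 148*(1/168) = 37/42 ≈ 0.88095)
T = 34 (T = 9 + 25 = 34)
z(r, E) = r + 6*E (z(r, E) = (r + E) - (-5)*E = (E + r) + 5*E = r + 6*E)
1/z(T, x) = 1/(34 + 6*(37/42)) = 1/(34 + 37/7) = 1/(275/7) = 7/275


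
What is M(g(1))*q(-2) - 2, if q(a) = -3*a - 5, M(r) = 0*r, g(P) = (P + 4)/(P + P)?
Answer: -2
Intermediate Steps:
g(P) = (4 + P)/(2*P) (g(P) = (4 + P)/((2*P)) = (4 + P)*(1/(2*P)) = (4 + P)/(2*P))
M(r) = 0
q(a) = -5 - 3*a
M(g(1))*q(-2) - 2 = 0*(-5 - 3*(-2)) - 2 = 0*(-5 + 6) - 2 = 0*1 - 2 = 0 - 2 = -2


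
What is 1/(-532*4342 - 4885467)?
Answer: -1/7195411 ≈ -1.3898e-7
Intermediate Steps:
1/(-532*4342 - 4885467) = 1/(-2309944 - 4885467) = 1/(-7195411) = -1/7195411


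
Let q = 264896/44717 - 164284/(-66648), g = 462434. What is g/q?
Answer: 344547852547836/6250269059 ≈ 55125.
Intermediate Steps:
q = 6250269059/745074654 (q = 264896*(1/44717) - 164284*(-1/66648) = 264896/44717 + 41071/16662 = 6250269059/745074654 ≈ 8.3888)
g/q = 462434/(6250269059/745074654) = 462434*(745074654/6250269059) = 344547852547836/6250269059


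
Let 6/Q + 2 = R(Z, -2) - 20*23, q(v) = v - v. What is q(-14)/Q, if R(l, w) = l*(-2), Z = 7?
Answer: 0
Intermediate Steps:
R(l, w) = -2*l
q(v) = 0
Q = -3/238 (Q = 6/(-2 + (-2*7 - 20*23)) = 6/(-2 + (-14 - 460)) = 6/(-2 - 474) = 6/(-476) = 6*(-1/476) = -3/238 ≈ -0.012605)
q(-14)/Q = 0/(-3/238) = 0*(-238/3) = 0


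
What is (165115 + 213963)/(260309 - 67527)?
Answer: 189539/96391 ≈ 1.9664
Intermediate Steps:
(165115 + 213963)/(260309 - 67527) = 379078/192782 = 379078*(1/192782) = 189539/96391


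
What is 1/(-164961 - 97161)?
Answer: -1/262122 ≈ -3.8150e-6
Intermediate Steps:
1/(-164961 - 97161) = 1/(-262122) = -1/262122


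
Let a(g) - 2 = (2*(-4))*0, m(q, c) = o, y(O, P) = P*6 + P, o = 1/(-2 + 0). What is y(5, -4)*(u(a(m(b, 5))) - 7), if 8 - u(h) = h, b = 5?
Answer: 28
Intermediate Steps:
o = -1/2 (o = 1/(-2) = -1/2 ≈ -0.50000)
y(O, P) = 7*P (y(O, P) = 6*P + P = 7*P)
m(q, c) = -1/2
a(g) = 2 (a(g) = 2 + (2*(-4))*0 = 2 - 8*0 = 2 + 0 = 2)
u(h) = 8 - h
y(5, -4)*(u(a(m(b, 5))) - 7) = (7*(-4))*((8 - 1*2) - 7) = -28*((8 - 2) - 7) = -28*(6 - 7) = -28*(-1) = 28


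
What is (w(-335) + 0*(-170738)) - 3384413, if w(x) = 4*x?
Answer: -3385753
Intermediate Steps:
(w(-335) + 0*(-170738)) - 3384413 = (4*(-335) + 0*(-170738)) - 3384413 = (-1340 + 0) - 3384413 = -1340 - 3384413 = -3385753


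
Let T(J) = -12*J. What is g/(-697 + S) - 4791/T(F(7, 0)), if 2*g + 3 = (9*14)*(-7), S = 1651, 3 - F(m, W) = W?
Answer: 42173/318 ≈ 132.62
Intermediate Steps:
F(m, W) = 3 - W
g = -885/2 (g = -3/2 + ((9*14)*(-7))/2 = -3/2 + (126*(-7))/2 = -3/2 + (½)*(-882) = -3/2 - 441 = -885/2 ≈ -442.50)
g/(-697 + S) - 4791/T(F(7, 0)) = -885/(2*(-697 + 1651)) - 4791*(-1/(12*(3 - 1*0))) = -885/2/954 - 4791*(-1/(12*(3 + 0))) = -885/2*1/954 - 4791/((-12*3)) = -295/636 - 4791/(-36) = -295/636 - 4791*(-1/36) = -295/636 + 1597/12 = 42173/318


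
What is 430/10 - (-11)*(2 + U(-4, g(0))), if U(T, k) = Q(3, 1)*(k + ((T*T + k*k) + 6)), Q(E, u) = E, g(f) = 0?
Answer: 791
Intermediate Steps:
U(T, k) = 18 + 3*k + 3*T² + 3*k² (U(T, k) = 3*(k + ((T*T + k*k) + 6)) = 3*(k + ((T² + k²) + 6)) = 3*(k + (6 + T² + k²)) = 3*(6 + k + T² + k²) = 18 + 3*k + 3*T² + 3*k²)
430/10 - (-11)*(2 + U(-4, g(0))) = 430/10 - (-11)*(2 + (18 + 3*0 + 3*(-4)² + 3*0²)) = 430*(⅒) - (-11)*(2 + (18 + 0 + 3*16 + 3*0)) = 43 - (-11)*(2 + (18 + 0 + 48 + 0)) = 43 - (-11)*(2 + 66) = 43 - (-11)*68 = 43 - 1*(-748) = 43 + 748 = 791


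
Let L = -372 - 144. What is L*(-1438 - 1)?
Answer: 742524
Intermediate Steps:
L = -516
L*(-1438 - 1) = -516*(-1438 - 1) = -516*(-1439) = 742524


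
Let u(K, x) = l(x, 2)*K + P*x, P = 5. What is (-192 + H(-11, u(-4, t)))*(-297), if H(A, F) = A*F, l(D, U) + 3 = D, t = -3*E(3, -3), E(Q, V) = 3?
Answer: 66825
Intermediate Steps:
t = -9 (t = -3*3 = -9)
l(D, U) = -3 + D
u(K, x) = 5*x + K*(-3 + x) (u(K, x) = (-3 + x)*K + 5*x = K*(-3 + x) + 5*x = 5*x + K*(-3 + x))
(-192 + H(-11, u(-4, t)))*(-297) = (-192 - 11*(5*(-9) - 4*(-3 - 9)))*(-297) = (-192 - 11*(-45 - 4*(-12)))*(-297) = (-192 - 11*(-45 + 48))*(-297) = (-192 - 11*3)*(-297) = (-192 - 33)*(-297) = -225*(-297) = 66825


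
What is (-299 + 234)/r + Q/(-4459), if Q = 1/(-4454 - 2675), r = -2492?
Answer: 295176601/11316603116 ≈ 0.026083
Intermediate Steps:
Q = -1/7129 (Q = 1/(-7129) = -1/7129 ≈ -0.00014027)
(-299 + 234)/r + Q/(-4459) = (-299 + 234)/(-2492) - 1/7129/(-4459) = -65*(-1/2492) - 1/7129*(-1/4459) = 65/2492 + 1/31788211 = 295176601/11316603116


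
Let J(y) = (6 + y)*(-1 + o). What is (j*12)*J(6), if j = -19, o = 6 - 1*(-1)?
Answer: -16416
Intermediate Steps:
o = 7 (o = 6 + 1 = 7)
J(y) = 36 + 6*y (J(y) = (6 + y)*(-1 + 7) = (6 + y)*6 = 36 + 6*y)
(j*12)*J(6) = (-19*12)*(36 + 6*6) = -228*(36 + 36) = -228*72 = -16416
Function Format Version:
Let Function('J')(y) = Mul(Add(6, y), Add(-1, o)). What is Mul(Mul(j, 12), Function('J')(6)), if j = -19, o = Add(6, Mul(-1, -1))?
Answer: -16416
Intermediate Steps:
o = 7 (o = Add(6, 1) = 7)
Function('J')(y) = Add(36, Mul(6, y)) (Function('J')(y) = Mul(Add(6, y), Add(-1, 7)) = Mul(Add(6, y), 6) = Add(36, Mul(6, y)))
Mul(Mul(j, 12), Function('J')(6)) = Mul(Mul(-19, 12), Add(36, Mul(6, 6))) = Mul(-228, Add(36, 36)) = Mul(-228, 72) = -16416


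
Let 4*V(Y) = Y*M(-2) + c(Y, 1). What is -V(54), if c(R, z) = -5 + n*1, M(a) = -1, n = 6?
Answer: 53/4 ≈ 13.250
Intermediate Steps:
c(R, z) = 1 (c(R, z) = -5 + 6*1 = -5 + 6 = 1)
V(Y) = 1/4 - Y/4 (V(Y) = (Y*(-1) + 1)/4 = (-Y + 1)/4 = (1 - Y)/4 = 1/4 - Y/4)
-V(54) = -(1/4 - 1/4*54) = -(1/4 - 27/2) = -1*(-53/4) = 53/4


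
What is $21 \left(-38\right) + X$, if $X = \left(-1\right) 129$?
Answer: $-927$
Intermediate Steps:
$X = -129$
$21 \left(-38\right) + X = 21 \left(-38\right) - 129 = -798 - 129 = -927$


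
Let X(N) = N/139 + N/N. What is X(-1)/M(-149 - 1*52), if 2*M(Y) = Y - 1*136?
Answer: -276/46843 ≈ -0.0058920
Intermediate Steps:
M(Y) = -68 + Y/2 (M(Y) = (Y - 1*136)/2 = (Y - 136)/2 = (-136 + Y)/2 = -68 + Y/2)
X(N) = 1 + N/139 (X(N) = N*(1/139) + 1 = N/139 + 1 = 1 + N/139)
X(-1)/M(-149 - 1*52) = (1 + (1/139)*(-1))/(-68 + (-149 - 1*52)/2) = (1 - 1/139)/(-68 + (-149 - 52)/2) = 138/(139*(-68 + (½)*(-201))) = 138/(139*(-68 - 201/2)) = 138/(139*(-337/2)) = (138/139)*(-2/337) = -276/46843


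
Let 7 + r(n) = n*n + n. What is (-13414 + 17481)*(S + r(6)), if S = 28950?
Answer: 117881995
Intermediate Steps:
r(n) = -7 + n + n**2 (r(n) = -7 + (n*n + n) = -7 + (n**2 + n) = -7 + (n + n**2) = -7 + n + n**2)
(-13414 + 17481)*(S + r(6)) = (-13414 + 17481)*(28950 + (-7 + 6 + 6**2)) = 4067*(28950 + (-7 + 6 + 36)) = 4067*(28950 + 35) = 4067*28985 = 117881995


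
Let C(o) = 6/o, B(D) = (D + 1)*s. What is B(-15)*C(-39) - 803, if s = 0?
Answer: -803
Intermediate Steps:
B(D) = 0 (B(D) = (D + 1)*0 = (1 + D)*0 = 0)
B(-15)*C(-39) - 803 = 0*(6/(-39)) - 803 = 0*(6*(-1/39)) - 803 = 0*(-2/13) - 803 = 0 - 803 = -803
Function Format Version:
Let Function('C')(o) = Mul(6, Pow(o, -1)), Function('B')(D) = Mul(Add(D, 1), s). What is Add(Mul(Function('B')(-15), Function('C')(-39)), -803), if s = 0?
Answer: -803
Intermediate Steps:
Function('B')(D) = 0 (Function('B')(D) = Mul(Add(D, 1), 0) = Mul(Add(1, D), 0) = 0)
Add(Mul(Function('B')(-15), Function('C')(-39)), -803) = Add(Mul(0, Mul(6, Pow(-39, -1))), -803) = Add(Mul(0, Mul(6, Rational(-1, 39))), -803) = Add(Mul(0, Rational(-2, 13)), -803) = Add(0, -803) = -803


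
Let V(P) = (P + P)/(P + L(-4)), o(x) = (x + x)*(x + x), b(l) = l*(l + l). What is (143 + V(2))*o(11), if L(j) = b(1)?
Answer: 69696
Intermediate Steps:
b(l) = 2*l² (b(l) = l*(2*l) = 2*l²)
L(j) = 2 (L(j) = 2*1² = 2*1 = 2)
o(x) = 4*x² (o(x) = (2*x)*(2*x) = 4*x²)
V(P) = 2*P/(2 + P) (V(P) = (P + P)/(P + 2) = (2*P)/(2 + P) = 2*P/(2 + P))
(143 + V(2))*o(11) = (143 + 2*2/(2 + 2))*(4*11²) = (143 + 2*2/4)*(4*121) = (143 + 2*2*(¼))*484 = (143 + 1)*484 = 144*484 = 69696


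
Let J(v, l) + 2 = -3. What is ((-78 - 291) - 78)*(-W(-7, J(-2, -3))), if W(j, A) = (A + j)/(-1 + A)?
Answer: 894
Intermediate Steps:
J(v, l) = -5 (J(v, l) = -2 - 3 = -5)
W(j, A) = (A + j)/(-1 + A)
((-78 - 291) - 78)*(-W(-7, J(-2, -3))) = ((-78 - 291) - 78)*(-(-5 - 7)/(-1 - 5)) = (-369 - 78)*(-(-12)/(-6)) = -(-447)*(-⅙*(-12)) = -(-447)*2 = -447*(-2) = 894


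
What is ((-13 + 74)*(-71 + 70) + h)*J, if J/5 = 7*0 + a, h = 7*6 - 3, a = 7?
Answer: -770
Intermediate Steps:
h = 39 (h = 42 - 3 = 39)
J = 35 (J = 5*(7*0 + 7) = 5*(0 + 7) = 5*7 = 35)
((-13 + 74)*(-71 + 70) + h)*J = ((-13 + 74)*(-71 + 70) + 39)*35 = (61*(-1) + 39)*35 = (-61 + 39)*35 = -22*35 = -770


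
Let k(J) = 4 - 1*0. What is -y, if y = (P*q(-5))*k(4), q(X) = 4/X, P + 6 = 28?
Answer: 352/5 ≈ 70.400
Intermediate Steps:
k(J) = 4 (k(J) = 4 + 0 = 4)
P = 22 (P = -6 + 28 = 22)
y = -352/5 (y = (22*(4/(-5)))*4 = (22*(4*(-1/5)))*4 = (22*(-4/5))*4 = -88/5*4 = -352/5 ≈ -70.400)
-y = -1*(-352/5) = 352/5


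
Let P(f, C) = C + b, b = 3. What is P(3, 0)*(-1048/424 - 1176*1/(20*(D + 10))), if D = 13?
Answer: -91941/6095 ≈ -15.085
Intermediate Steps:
P(f, C) = 3 + C (P(f, C) = C + 3 = 3 + C)
P(3, 0)*(-1048/424 - 1176*1/(20*(D + 10))) = (3 + 0)*(-1048/424 - 1176*1/(20*(13 + 10))) = 3*(-1048*1/424 - 1176/(23*20)) = 3*(-131/53 - 1176/460) = 3*(-131/53 - 1176*1/460) = 3*(-131/53 - 294/115) = 3*(-30647/6095) = -91941/6095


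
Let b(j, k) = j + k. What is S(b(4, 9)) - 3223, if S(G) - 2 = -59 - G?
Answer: -3293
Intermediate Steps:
S(G) = -57 - G (S(G) = 2 + (-59 - G) = -57 - G)
S(b(4, 9)) - 3223 = (-57 - (4 + 9)) - 3223 = (-57 - 1*13) - 3223 = (-57 - 13) - 3223 = -70 - 3223 = -3293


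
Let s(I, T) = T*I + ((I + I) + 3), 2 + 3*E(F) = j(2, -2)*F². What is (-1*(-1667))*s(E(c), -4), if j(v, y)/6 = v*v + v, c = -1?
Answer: -98353/3 ≈ -32784.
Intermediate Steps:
j(v, y) = 6*v + 6*v² (j(v, y) = 6*(v*v + v) = 6*(v² + v) = 6*(v + v²) = 6*v + 6*v²)
E(F) = -⅔ + 12*F² (E(F) = -⅔ + ((6*2*(1 + 2))*F²)/3 = -⅔ + ((6*2*3)*F²)/3 = -⅔ + (36*F²)/3 = -⅔ + 12*F²)
s(I, T) = 3 + 2*I + I*T (s(I, T) = I*T + (2*I + 3) = I*T + (3 + 2*I) = 3 + 2*I + I*T)
(-1*(-1667))*s(E(c), -4) = (-1*(-1667))*(3 + 2*(-⅔ + 12*(-1)²) + (-⅔ + 12*(-1)²)*(-4)) = 1667*(3 + 2*(-⅔ + 12*1) + (-⅔ + 12*1)*(-4)) = 1667*(3 + 2*(-⅔ + 12) + (-⅔ + 12)*(-4)) = 1667*(3 + 2*(34/3) + (34/3)*(-4)) = 1667*(3 + 68/3 - 136/3) = 1667*(-59/3) = -98353/3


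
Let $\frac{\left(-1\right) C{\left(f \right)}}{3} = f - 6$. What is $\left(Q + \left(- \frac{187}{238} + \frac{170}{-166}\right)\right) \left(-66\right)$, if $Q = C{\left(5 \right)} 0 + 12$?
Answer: $- \frac{390753}{581} \approx -672.55$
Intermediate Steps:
$C{\left(f \right)} = 18 - 3 f$ ($C{\left(f \right)} = - 3 \left(f - 6\right) = - 3 \left(-6 + f\right) = 18 - 3 f$)
$Q = 12$ ($Q = \left(18 - 15\right) 0 + 12 = 3 \cdot 0 + 12 = 0 + 12 = 12$)
$\left(Q + \left(- \frac{187}{238} + \frac{170}{-166}\right)\right) \left(-66\right) = \left(12 + \left(- \frac{187}{238} + \frac{170}{-166}\right)\right) \left(-66\right) = \left(12 + \left(\left(-187\right) \frac{1}{238} + 170 \left(- \frac{1}{166}\right)\right)\right) \left(-66\right) = \left(12 - \frac{2103}{1162}\right) \left(-66\right) = \frac{11841}{1162} \left(-66\right) = - \frac{390753}{581}$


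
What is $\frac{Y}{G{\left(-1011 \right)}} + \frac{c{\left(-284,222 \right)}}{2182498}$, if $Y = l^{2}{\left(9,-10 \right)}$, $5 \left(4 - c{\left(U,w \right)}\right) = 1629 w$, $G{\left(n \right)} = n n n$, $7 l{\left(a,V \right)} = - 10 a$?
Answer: $- \frac{339084488535173}{10232450342431765} \approx -0.033138$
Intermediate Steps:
$l{\left(a,V \right)} = - \frac{10 a}{7}$ ($l{\left(a,V \right)} = \frac{\left(-10\right) a}{7} = - \frac{10 a}{7}$)
$G{\left(n \right)} = n^{3}$ ($G{\left(n \right)} = n^{2} n = n^{3}$)
$c{\left(U,w \right)} = 4 - \frac{1629 w}{5}$
$Y = \frac{8100}{49}$ ($Y = \left(\left(- \frac{10}{7}\right) 9\right)^{2} = \left(- \frac{90}{7}\right)^{2} = \frac{8100}{49} \approx 165.31$)
$\frac{Y}{G{\left(-1011 \right)}} + \frac{c{\left(-284,222 \right)}}{2182498} = \frac{8100}{49 \left(-1011\right)^{3}} + \frac{4 - \frac{361638}{5}}{2182498} = \frac{8100}{49 \left(-1033364331\right)} + \left(4 - \frac{361638}{5}\right) \frac{1}{2182498} = \frac{8100}{49} \left(- \frac{1}{1033364331}\right) - \frac{180809}{5456245} = - \frac{300}{1875364897} - \frac{180809}{5456245} = - \frac{339084488535173}{10232450342431765}$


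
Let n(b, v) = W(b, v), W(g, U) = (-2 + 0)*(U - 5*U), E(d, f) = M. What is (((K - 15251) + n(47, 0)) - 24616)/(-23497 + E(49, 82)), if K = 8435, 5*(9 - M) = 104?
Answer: 19645/14693 ≈ 1.3370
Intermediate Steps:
M = -59/5 (M = 9 - ⅕*104 = 9 - 104/5 = -59/5 ≈ -11.800)
E(d, f) = -59/5
W(g, U) = 8*U (W(g, U) = -(-8)*U = 8*U)
n(b, v) = 8*v
(((K - 15251) + n(47, 0)) - 24616)/(-23497 + E(49, 82)) = (((8435 - 15251) + 8*0) - 24616)/(-23497 - 59/5) = ((-6816 + 0) - 24616)/(-117544/5) = (-6816 - 24616)*(-5/117544) = -31432*(-5/117544) = 19645/14693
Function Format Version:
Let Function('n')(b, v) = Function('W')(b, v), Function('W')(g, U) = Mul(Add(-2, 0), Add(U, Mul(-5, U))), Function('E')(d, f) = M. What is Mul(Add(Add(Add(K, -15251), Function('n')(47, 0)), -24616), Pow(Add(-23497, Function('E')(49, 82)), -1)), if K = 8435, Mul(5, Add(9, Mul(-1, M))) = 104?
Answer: Rational(19645, 14693) ≈ 1.3370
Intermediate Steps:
M = Rational(-59, 5) (M = Add(9, Mul(Rational(-1, 5), 104)) = Add(9, Rational(-104, 5)) = Rational(-59, 5) ≈ -11.800)
Function('E')(d, f) = Rational(-59, 5)
Function('W')(g, U) = Mul(8, U) (Function('W')(g, U) = Mul(-2, Mul(-4, U)) = Mul(8, U))
Function('n')(b, v) = Mul(8, v)
Mul(Add(Add(Add(K, -15251), Function('n')(47, 0)), -24616), Pow(Add(-23497, Function('E')(49, 82)), -1)) = Mul(Add(Add(Add(8435, -15251), Mul(8, 0)), -24616), Pow(Add(-23497, Rational(-59, 5)), -1)) = Mul(Add(Add(-6816, 0), -24616), Pow(Rational(-117544, 5), -1)) = Mul(Add(-6816, -24616), Rational(-5, 117544)) = Mul(-31432, Rational(-5, 117544)) = Rational(19645, 14693)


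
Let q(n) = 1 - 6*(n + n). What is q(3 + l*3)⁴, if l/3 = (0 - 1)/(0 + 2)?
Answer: 130321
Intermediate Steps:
l = -3/2 (l = 3*((0 - 1)/(0 + 2)) = 3*(-1/2) = 3*(-1*½) = 3*(-½) = -3/2 ≈ -1.5000)
q(n) = 1 - 12*n (q(n) = 1 - 6*2*n = 1 - 12*n)
q(3 + l*3)⁴ = (1 - 12*(3 - 3/2*3))⁴ = (1 - 12*(3 - 9/2))⁴ = (1 - 12*(-3/2))⁴ = (1 + 18)⁴ = 19⁴ = 130321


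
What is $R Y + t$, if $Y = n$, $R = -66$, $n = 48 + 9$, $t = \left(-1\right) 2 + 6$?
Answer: $-3758$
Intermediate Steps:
$t = 4$ ($t = -2 + 6 = 4$)
$n = 57$
$Y = 57$
$R Y + t = \left(-66\right) 57 + 4 = -3762 + 4 = -3758$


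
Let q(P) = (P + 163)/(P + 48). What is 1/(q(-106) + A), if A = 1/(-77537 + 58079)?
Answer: -282141/277291 ≈ -1.0175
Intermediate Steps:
A = -1/19458 (A = 1/(-19458) = -1/19458 ≈ -5.1393e-5)
q(P) = (163 + P)/(48 + P)
1/(q(-106) + A) = 1/((163 - 106)/(48 - 106) - 1/19458) = 1/(57/(-58) - 1/19458) = 1/(-1/58*57 - 1/19458) = 1/(-57/58 - 1/19458) = 1/(-277291/282141) = -282141/277291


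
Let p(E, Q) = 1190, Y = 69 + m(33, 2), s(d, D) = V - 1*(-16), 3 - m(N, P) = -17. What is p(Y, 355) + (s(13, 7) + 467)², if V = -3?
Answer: 231590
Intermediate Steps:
m(N, P) = 20 (m(N, P) = 3 - 1*(-17) = 3 + 17 = 20)
s(d, D) = 13 (s(d, D) = -3 - 1*(-16) = -3 + 16 = 13)
Y = 89 (Y = 69 + 20 = 89)
p(Y, 355) + (s(13, 7) + 467)² = 1190 + (13 + 467)² = 1190 + 480² = 1190 + 230400 = 231590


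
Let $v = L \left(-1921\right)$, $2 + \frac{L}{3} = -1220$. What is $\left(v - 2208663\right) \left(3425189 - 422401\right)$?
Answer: $14514645419724$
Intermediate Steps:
$L = -3666$ ($L = -6 + 3 \left(-1220\right) = -6 - 3660 = -3666$)
$v = 7042386$ ($v = \left(-3666\right) \left(-1921\right) = 7042386$)
$\left(v - 2208663\right) \left(3425189 - 422401\right) = \left(7042386 - 2208663\right) \left(3425189 - 422401\right) = 4833723 \cdot 3002788 = 14514645419724$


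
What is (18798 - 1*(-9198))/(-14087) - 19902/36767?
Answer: -1309688406/517936729 ≈ -2.5287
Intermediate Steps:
(18798 - 1*(-9198))/(-14087) - 19902/36767 = (18798 + 9198)*(-1/14087) - 19902*1/36767 = 27996*(-1/14087) - 19902/36767 = -27996/14087 - 19902/36767 = -1309688406/517936729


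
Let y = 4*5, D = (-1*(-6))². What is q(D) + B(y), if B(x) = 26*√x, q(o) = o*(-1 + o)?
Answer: 1260 + 52*√5 ≈ 1376.3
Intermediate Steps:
D = 36 (D = 6² = 36)
y = 20
q(D) + B(y) = 36*(-1 + 36) + 26*√20 = 36*35 + 26*(2*√5) = 1260 + 52*√5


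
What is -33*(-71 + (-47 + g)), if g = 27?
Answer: 3003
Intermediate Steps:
-33*(-71 + (-47 + g)) = -33*(-71 + (-47 + 27)) = -33*(-71 - 20) = -33*(-91) = 3003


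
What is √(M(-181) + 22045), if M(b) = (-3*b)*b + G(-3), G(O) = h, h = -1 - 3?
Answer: I*√76242 ≈ 276.12*I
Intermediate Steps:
h = -4
G(O) = -4
M(b) = -4 - 3*b² (M(b) = (-3*b)*b - 4 = -3*b² - 4 = -4 - 3*b²)
√(M(-181) + 22045) = √((-4 - 3*(-181)²) + 22045) = √((-4 - 3*32761) + 22045) = √((-4 - 98283) + 22045) = √(-98287 + 22045) = √(-76242) = I*√76242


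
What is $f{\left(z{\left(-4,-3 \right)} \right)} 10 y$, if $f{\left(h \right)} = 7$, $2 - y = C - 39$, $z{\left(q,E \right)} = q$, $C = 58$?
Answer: $-1190$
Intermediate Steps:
$y = -17$ ($y = 2 - \left(58 - 39\right) = 2 - 19 = -17$)
$f{\left(z{\left(-4,-3 \right)} \right)} 10 y = 7 \cdot 10 \left(-17\right) = 70 \left(-17\right) = -1190$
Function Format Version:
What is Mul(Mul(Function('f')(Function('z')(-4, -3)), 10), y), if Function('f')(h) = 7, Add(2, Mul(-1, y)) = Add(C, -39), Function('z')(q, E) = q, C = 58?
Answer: -1190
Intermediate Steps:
y = -17 (y = Add(2, Mul(-1, Add(58, -39))) = Add(2, Mul(-1, 19)) = Add(2, -19) = -17)
Mul(Mul(Function('f')(Function('z')(-4, -3)), 10), y) = Mul(Mul(7, 10), -17) = Mul(70, -17) = -1190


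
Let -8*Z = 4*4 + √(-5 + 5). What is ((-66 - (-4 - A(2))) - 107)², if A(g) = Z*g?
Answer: 29929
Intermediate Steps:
Z = -2 (Z = -(4*4 + √(-5 + 5))/8 = -(16 + √0)/8 = -(16 + 0)/8 = -⅛*16 = -2)
A(g) = -2*g
((-66 - (-4 - A(2))) - 107)² = ((-66 - (-4 - (-2)*2)) - 107)² = ((-66 - (-4 - 1*(-4))) - 107)² = ((-66 - (-4 + 4)) - 107)² = ((-66 - 1*0) - 107)² = ((-66 + 0) - 107)² = (-66 - 107)² = (-173)² = 29929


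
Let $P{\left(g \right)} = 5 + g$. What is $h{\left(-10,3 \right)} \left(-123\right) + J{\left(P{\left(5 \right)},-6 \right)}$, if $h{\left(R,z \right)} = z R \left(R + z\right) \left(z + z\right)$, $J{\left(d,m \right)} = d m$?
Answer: $-155040$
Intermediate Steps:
$h{\left(R,z \right)} = 2 R z^{2} \left(R + z\right)$ ($h{\left(R,z \right)} = R z \left(R + z\right) 2 z = R z 2 z \left(R + z\right) = 2 R z^{2} \left(R + z\right)$)
$h{\left(-10,3 \right)} \left(-123\right) + J{\left(P{\left(5 \right)},-6 \right)} = 2 \left(-10\right) 3^{2} \left(-10 + 3\right) \left(-123\right) + \left(5 + 5\right) \left(-6\right) = 2 \left(-10\right) 9 \left(-7\right) \left(-123\right) + 10 \left(-6\right) = 1260 \left(-123\right) - 60 = -154980 - 60 = -155040$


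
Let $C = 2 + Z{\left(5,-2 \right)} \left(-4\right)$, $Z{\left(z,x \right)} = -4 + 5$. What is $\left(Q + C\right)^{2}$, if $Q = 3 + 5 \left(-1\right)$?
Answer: $16$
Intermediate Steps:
$Z{\left(z,x \right)} = 1$
$Q = -2$ ($Q = 3 - 5 = -2$)
$C = -2$ ($C = 2 + 1 \left(-4\right) = 2 - 4 = -2$)
$\left(Q + C\right)^{2} = \left(-2 - 2\right)^{2} = \left(-4\right)^{2} = 16$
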